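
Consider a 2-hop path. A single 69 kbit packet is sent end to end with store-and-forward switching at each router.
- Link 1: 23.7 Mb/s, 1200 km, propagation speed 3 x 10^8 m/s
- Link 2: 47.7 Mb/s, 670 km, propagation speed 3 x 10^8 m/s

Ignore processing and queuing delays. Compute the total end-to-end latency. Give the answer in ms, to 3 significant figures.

L = 69000 bits.
Transmission delays (L/R per hop): 2.91139, 1.44654 ms; sum = 4.35793 ms.
Propagation delays (d/s per hop): 4, 2.23333 ms; sum = 6.23333 ms.
End-to-end = 10.6 ms.

10.6 ms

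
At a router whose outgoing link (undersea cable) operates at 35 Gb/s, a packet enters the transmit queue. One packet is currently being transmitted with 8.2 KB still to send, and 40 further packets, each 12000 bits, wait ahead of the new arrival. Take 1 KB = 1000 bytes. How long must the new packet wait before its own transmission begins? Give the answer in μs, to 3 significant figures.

15.6 μs

Each queued packet: L/R = 12000/35000000000 = 0.342857 μs.
40 queued → 13.7143 μs.
Plus remaining 65600 bits of current packet: 1.87429 μs.
Queuing delay = 15.6 μs.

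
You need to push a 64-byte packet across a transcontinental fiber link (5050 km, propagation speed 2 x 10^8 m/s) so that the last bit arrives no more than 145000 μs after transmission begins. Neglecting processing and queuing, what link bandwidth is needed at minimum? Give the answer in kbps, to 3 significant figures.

4.28 kbps

L = 512 bits.
Propagation delay = 5050000 / 200000000 = 25250 μs.
Transmission budget = 145000 − 25250 = 119750 μs.
R ≥ L / t_tx = 512 bits / 0.11975 s = 4.28 kbps.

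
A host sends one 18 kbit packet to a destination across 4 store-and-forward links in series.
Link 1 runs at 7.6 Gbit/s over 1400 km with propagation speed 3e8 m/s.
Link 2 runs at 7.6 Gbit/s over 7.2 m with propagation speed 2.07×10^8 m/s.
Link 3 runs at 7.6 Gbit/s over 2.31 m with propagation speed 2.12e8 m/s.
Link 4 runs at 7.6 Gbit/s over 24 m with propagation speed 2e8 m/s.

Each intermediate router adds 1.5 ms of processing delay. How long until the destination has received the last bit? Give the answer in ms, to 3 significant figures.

L = 18000 bits.
Transmission delay per hop = L/R = 18000/7600000000 = 0.00236842 ms; 4 hops → 0.00947368 ms.
Propagation delays (d/s per hop): 4.66667, 3.47826e-05, 1.08962e-05, 0.00012 ms; sum = 4.66683 ms.
Processing at 3 router(s): 3 × 1.5 ms = 4.5 ms.
End-to-end = 9.18 ms.

9.18 ms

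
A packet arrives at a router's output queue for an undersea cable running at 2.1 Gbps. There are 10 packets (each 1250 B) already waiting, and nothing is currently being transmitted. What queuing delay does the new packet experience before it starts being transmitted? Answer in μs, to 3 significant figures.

47.6 μs

Each queued packet: L/R = 10000/2100000000 = 4.7619 μs.
10 queued → 47.619 μs.
Queuing delay = 47.6 μs.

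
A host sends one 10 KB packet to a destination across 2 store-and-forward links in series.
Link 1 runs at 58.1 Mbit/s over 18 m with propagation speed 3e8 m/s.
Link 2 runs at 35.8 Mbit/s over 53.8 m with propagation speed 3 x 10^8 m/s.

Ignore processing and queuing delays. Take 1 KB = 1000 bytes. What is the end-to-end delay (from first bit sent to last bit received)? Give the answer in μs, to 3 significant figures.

3610 μs

L = 80000 bits.
Transmission delays (L/R per hop): 1376.94, 2234.64 μs; sum = 3611.57 μs.
Propagation delays (d/s per hop): 0.06, 0.179333 μs; sum = 0.239333 μs.
End-to-end = 3610 μs.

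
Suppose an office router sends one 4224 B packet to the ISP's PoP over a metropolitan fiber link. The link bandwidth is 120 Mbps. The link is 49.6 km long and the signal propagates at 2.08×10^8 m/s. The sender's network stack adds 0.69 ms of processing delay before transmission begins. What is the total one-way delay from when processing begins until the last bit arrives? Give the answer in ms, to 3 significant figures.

1.21 ms

L = 4224 × 8 = 33792 bits.
Transmission delay = L/R = 33792 / 120000000 = 0.2816 ms.
Propagation delay = d/s = 49600 m / 208000000 m/s = 0.238462 ms.
Plus processing delay 0.69 ms = 0.69 ms.
Total = 1.21 ms.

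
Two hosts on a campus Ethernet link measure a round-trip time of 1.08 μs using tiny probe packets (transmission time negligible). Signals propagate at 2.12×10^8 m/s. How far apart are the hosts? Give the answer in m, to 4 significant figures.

One-way propagation = RTT/2 = 0.54 μs.
d = s × t = 212000000 × 5.4e-07 = 114.5 m.

114.5 m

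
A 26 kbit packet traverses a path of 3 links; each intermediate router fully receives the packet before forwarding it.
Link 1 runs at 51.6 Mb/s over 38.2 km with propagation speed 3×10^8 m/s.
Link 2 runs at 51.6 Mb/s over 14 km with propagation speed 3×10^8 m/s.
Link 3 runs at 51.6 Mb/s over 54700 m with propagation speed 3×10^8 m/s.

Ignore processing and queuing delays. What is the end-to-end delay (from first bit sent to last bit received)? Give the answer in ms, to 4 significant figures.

L = 26000 bits.
Transmission delay per hop = L/R = 26000/51600000 = 0.503876 ms; 3 hops → 1.51163 ms.
Propagation delays (d/s per hop): 0.127333, 0.0466667, 0.182333 ms; sum = 0.356333 ms.
End-to-end = 1.868 ms.

1.868 ms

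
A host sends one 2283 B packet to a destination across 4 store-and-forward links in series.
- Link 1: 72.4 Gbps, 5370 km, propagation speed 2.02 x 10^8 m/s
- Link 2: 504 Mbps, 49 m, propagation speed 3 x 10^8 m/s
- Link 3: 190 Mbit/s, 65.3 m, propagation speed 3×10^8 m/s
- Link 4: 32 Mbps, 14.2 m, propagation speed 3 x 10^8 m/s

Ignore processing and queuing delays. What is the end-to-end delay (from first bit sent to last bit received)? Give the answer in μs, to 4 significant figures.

27290 μs

L = 2283 × 8 = 18264 bits.
Transmission delays (L/R per hop): 0.252265, 36.2381, 96.1263, 570.75 μs; sum = 703.367 μs.
Propagation delays (d/s per hop): 26584.2, 0.163333, 0.217667, 0.0473333 μs; sum = 26584.6 μs.
End-to-end = 27290 μs.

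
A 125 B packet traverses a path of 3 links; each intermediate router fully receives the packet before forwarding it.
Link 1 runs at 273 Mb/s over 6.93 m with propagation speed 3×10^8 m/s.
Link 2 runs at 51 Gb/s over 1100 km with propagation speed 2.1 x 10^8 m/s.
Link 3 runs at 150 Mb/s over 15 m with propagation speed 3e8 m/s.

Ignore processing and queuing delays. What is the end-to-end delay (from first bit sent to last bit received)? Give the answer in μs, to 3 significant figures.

L = 125 × 8 = 1000 bits.
Transmission delays (L/R per hop): 3.663, 0.0196078, 6.66667 μs; sum = 10.3493 μs.
Propagation delays (d/s per hop): 0.0231, 5238.1, 0.05 μs; sum = 5238.17 μs.
End-to-end = 5250 μs.

5250 μs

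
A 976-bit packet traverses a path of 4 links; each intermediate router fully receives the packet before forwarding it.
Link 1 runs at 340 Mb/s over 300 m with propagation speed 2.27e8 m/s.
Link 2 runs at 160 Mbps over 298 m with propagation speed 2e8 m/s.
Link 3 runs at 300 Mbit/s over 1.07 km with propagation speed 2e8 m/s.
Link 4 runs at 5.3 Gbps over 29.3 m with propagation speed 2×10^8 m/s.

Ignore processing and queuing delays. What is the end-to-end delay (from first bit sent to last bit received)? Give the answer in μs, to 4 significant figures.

Transmission delays (L/R per hop): 2.87059, 6.1, 3.25333, 0.184151 μs; sum = 12.4081 μs.
Propagation delays (d/s per hop): 1.32159, 1.49, 5.35, 0.1465 μs; sum = 8.30809 μs.
End-to-end = 20.72 μs.

20.72 μs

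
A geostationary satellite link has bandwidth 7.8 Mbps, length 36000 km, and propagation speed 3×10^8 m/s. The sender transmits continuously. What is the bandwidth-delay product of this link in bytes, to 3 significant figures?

Propagation delay = 36000000 / 300000000 = 0.12 s.
BDP = R × t_prop = 7800000 × 0.12 = 936000 bits.
In bytes: 936000/8 = 117000 bytes.

117000 bytes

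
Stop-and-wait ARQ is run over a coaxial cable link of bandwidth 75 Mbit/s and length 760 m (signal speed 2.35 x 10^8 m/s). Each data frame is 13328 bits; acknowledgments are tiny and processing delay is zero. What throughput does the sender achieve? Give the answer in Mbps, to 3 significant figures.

t_tx = L/R = 13328/75000000 = 0.000177707 s.
t_prop = 760/235000000 = 3.23404e-06 s; RTT = 6.46809e-06 s.
Cycle = t_tx + RTT = 0.000184175 s.
Throughput = L / cycle = 13328 / 0.000184175 = 72.4 Mbps.

72.4 Mbps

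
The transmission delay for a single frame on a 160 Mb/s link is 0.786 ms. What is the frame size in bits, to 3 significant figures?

L = R × t_tx = 160000000 b/s × 0.000786 s = 125760 bits.

126000 bits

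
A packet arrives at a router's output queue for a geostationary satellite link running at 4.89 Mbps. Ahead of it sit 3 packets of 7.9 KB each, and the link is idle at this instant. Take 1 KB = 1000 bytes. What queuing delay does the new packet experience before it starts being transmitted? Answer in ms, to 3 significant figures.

38.8 ms

Each queued packet: L/R = 63200/4890000 = 12.9243 ms.
3 queued → 38.773 ms.
Queuing delay = 38.8 ms.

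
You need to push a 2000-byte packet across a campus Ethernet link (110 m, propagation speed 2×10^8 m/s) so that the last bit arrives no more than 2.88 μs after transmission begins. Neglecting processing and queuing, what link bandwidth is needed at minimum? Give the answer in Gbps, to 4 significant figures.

6.867 Gbps

L = 16000 bits.
Propagation delay = 110 / 200000000 = 0.55 μs.
Transmission budget = 2.88 − 0.55 = 2.33 μs.
R ≥ L / t_tx = 16000 bits / 2.33e-06 s = 6.867 Gbps.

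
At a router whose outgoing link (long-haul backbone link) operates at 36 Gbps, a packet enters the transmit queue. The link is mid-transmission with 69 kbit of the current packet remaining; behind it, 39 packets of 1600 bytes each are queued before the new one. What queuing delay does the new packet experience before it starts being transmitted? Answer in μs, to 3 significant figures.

15.8 μs

Each queued packet: L/R = 12800/36000000000 = 0.355556 μs.
39 queued → 13.8667 μs.
Plus remaining 69000 bits of current packet: 1.91667 μs.
Queuing delay = 15.8 μs.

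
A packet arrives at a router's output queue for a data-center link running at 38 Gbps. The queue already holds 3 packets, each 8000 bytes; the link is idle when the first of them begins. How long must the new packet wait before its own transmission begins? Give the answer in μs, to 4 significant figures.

5.053 μs

Each queued packet: L/R = 64000/38000000000 = 1.68421 μs.
3 queued → 5.05263 μs.
Queuing delay = 5.053 μs.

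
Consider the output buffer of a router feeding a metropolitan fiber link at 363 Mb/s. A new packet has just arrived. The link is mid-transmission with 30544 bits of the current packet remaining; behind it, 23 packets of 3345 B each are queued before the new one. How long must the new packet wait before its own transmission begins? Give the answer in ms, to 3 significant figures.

1.78 ms

Each queued packet: L/R = 26760/363000000 = 0.073719 ms.
23 queued → 1.69554 ms.
Plus remaining 30544 bits of current packet: 0.0841433 ms.
Queuing delay = 1.78 ms.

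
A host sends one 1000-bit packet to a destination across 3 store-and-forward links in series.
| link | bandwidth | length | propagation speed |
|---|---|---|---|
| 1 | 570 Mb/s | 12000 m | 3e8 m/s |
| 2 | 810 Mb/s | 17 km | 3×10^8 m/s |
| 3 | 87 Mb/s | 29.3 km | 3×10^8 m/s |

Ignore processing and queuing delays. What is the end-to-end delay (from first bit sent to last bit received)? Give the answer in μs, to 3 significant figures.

209 μs

Transmission delays (L/R per hop): 1.75439, 1.23457, 11.4943 μs; sum = 14.4832 μs.
Propagation delays (d/s per hop): 40, 56.6667, 97.6667 μs; sum = 194.333 μs.
End-to-end = 209 μs.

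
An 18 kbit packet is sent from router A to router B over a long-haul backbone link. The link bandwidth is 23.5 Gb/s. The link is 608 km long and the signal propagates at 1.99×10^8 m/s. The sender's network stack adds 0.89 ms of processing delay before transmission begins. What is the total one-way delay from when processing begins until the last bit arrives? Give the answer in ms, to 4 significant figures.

3.946 ms

L = 18000 bits.
Transmission delay = L/R = 18000 / 23500000000 = 0.000765957 ms.
Propagation delay = d/s = 608000 m / 199000000 m/s = 3.05528 ms.
Plus processing delay 0.89 ms = 0.89 ms.
Total = 3.946 ms.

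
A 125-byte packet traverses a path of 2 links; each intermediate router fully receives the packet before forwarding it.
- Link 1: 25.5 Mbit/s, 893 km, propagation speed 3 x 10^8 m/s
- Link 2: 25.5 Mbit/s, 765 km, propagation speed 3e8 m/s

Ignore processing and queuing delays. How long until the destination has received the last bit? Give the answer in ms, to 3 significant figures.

5.61 ms

L = 125 × 8 = 1000 bits.
Transmission delay per hop = L/R = 1000/25500000 = 0.0392157 ms; 2 hops → 0.0784314 ms.
Propagation delays (d/s per hop): 2.97667, 2.55 ms; sum = 5.52667 ms.
End-to-end = 5.61 ms.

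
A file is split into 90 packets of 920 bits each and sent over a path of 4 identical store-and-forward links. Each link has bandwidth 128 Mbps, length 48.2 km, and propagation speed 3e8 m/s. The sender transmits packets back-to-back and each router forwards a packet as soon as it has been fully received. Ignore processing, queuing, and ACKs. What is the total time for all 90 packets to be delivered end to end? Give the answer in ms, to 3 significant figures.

1.31 ms

Per-hop transmission t_tx = L/R = 920/128000000 = 0.0071875 ms.
Per-hop propagation t_prop = 48200/300000000 = 0.160667 ms.
Pipeline fill: first packet needs 4·t_tx to clear all hops; remaining 89 packets each add one t_tx.
Total = (4+90-1)·t_tx + 4·t_prop = 93·0.0071875 + 4·0.160667 = 1.31 ms.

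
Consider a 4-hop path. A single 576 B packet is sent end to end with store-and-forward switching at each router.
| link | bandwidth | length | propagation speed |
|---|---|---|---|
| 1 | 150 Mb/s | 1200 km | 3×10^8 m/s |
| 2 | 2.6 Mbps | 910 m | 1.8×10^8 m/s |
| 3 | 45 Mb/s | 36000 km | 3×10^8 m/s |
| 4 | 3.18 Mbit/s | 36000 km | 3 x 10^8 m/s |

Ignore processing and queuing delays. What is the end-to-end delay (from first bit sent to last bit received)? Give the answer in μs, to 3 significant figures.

247000 μs

L = 576 × 8 = 4608 bits.
Transmission delays (L/R per hop): 30.72, 1772.31, 102.4, 1449.06 μs; sum = 3354.48 μs.
Propagation delays (d/s per hop): 4000, 5.05556, 120000, 120000 μs; sum = 244005 μs.
End-to-end = 247000 μs.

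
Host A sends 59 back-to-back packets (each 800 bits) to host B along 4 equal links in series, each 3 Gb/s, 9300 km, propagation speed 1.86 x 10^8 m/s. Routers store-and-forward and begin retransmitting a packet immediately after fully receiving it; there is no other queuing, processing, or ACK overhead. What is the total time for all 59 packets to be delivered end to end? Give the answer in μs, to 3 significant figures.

200000 μs

Per-hop transmission t_tx = L/R = 800/3000000000 = 0.266667 μs.
Per-hop propagation t_prop = 9300000/186000000 = 50000 μs.
Pipeline fill: first packet needs 4·t_tx to clear all hops; remaining 58 packets each add one t_tx.
Total = (4+59-1)·t_tx + 4·t_prop = 62·0.266667 + 4·50000 = 200000 μs.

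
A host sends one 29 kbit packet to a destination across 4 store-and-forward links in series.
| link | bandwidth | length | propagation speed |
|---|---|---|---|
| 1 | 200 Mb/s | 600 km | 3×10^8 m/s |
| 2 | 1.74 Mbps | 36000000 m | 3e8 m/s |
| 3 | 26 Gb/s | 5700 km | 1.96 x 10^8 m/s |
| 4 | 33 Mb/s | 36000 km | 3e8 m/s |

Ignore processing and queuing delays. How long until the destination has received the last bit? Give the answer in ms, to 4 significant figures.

L = 29000 bits.
Transmission delays (L/R per hop): 0.145, 16.6667, 0.00111538, 0.878788 ms; sum = 17.6916 ms.
Propagation delays (d/s per hop): 2, 120, 29.0816, 120 ms; sum = 271.082 ms.
End-to-end = 288.8 ms.

288.8 ms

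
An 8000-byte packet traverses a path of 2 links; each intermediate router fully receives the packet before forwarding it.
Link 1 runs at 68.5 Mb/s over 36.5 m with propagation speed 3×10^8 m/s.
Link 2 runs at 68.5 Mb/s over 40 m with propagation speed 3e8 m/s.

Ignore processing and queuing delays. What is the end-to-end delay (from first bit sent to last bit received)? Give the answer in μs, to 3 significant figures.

L = 8000 × 8 = 64000 bits.
Transmission delay per hop = L/R = 64000/68500000 = 934.307 μs; 2 hops → 1868.61 μs.
Propagation delays (d/s per hop): 0.121667, 0.133333 μs; sum = 0.255 μs.
End-to-end = 1870 μs.

1870 μs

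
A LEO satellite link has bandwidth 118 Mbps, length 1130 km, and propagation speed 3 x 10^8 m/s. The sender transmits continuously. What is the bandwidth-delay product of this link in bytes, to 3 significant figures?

Propagation delay = 1130000 / 300000000 = 0.00376667 s.
BDP = R × t_prop = 118000000 × 0.00376667 = 444467 bits.
In bytes: 444467/8 = 55600 bytes.

55600 bytes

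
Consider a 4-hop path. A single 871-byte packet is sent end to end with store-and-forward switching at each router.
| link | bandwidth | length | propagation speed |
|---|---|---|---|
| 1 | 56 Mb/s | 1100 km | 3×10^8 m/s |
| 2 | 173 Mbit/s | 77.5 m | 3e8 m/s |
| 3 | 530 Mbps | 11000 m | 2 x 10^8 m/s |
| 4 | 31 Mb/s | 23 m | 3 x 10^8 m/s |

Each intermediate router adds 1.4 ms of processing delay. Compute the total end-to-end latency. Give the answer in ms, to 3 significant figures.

L = 871 × 8 = 6968 bits.
Transmission delays (L/R per hop): 0.124429, 0.0402775, 0.0131472, 0.224774 ms; sum = 0.402627 ms.
Propagation delays (d/s per hop): 3.66667, 0.000258333, 0.055, 7.66667e-05 ms; sum = 3.722 ms.
Processing at 3 router(s): 3 × 1.4 ms = 4.2 ms.
End-to-end = 8.32 ms.

8.32 ms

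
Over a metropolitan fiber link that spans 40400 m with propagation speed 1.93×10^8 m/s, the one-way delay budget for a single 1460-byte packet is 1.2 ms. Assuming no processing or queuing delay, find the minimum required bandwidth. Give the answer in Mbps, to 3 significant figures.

11.8 Mbps

L = 11680 bits.
Propagation delay = 40400 / 193000000 = 0.209326 ms.
Transmission budget = 1.2 − 0.209326 = 0.990674 ms.
R ≥ L / t_tx = 11680 bits / 0.000990674 s = 11.8 Mbps.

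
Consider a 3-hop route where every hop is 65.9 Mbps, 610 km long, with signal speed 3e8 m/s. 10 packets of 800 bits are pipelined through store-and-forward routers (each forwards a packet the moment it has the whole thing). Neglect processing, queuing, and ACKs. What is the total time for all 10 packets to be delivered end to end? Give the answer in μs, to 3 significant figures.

Per-hop transmission t_tx = L/R = 800/6.59e+07 = 12.1396 μs.
Per-hop propagation t_prop = 610000/300000000 = 2033.33 μs.
Pipeline fill: first packet needs 3·t_tx to clear all hops; remaining 9 packets each add one t_tx.
Total = (3+10-1)·t_tx + 3·t_prop = 12·12.1396 + 3·2033.33 = 6250 μs.

6250 μs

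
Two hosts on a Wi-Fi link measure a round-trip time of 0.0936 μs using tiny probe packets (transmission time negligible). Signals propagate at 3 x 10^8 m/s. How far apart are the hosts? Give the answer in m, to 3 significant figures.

One-way propagation = RTT/2 = 0.0468 μs.
d = s × t = 300000000 × 4.68e-08 = 14.0 m.

14.0 m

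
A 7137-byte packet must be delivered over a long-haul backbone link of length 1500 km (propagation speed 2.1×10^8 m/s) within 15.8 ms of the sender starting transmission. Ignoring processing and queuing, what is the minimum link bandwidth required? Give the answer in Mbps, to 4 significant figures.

L = 57096 bits.
Propagation delay = 1500000 / 210000000 = 7.14286 ms.
Transmission budget = 15.8 − 7.14286 = 8.65714 ms.
R ≥ L / t_tx = 57096 bits / 0.00865714 s = 6.595 Mbps.

6.595 Mbps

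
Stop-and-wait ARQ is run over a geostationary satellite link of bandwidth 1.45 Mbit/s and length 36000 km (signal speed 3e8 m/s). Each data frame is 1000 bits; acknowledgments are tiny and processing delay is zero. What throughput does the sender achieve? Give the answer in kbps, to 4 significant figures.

4.155 kbps

t_tx = L/R = 1000/1450000 = 0.000689655 s.
t_prop = 36000000/300000000 = 0.12 s; RTT = 0.24 s.
Cycle = t_tx + RTT = 0.24069 s.
Throughput = L / cycle = 1000 / 0.24069 = 4.155 kbps.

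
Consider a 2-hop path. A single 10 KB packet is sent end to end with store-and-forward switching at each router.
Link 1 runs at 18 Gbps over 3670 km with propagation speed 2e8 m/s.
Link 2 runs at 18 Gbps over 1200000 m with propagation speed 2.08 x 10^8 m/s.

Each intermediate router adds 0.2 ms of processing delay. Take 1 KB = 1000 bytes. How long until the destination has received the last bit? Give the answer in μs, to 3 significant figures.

24300 μs

L = 80000 bits.
Transmission delay per hop = L/R = 80000/18000000000 = 4.44444 μs; 2 hops → 8.88889 μs.
Propagation delays (d/s per hop): 18350, 5769.23 μs; sum = 24119.2 μs.
Processing at 1 router(s): 1 × 0.2 ms = 200 μs.
End-to-end = 24300 μs.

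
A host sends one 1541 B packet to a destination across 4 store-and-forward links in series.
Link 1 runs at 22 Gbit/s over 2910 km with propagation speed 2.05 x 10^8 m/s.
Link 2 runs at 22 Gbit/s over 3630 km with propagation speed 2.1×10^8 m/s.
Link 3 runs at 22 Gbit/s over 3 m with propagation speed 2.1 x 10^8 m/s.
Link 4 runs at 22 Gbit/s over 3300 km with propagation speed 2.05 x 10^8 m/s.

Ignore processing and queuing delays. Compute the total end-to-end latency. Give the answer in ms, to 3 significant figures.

47.6 ms

L = 1541 × 8 = 12328 bits.
Transmission delay per hop = L/R = 12328/22000000000 = 0.000560364 ms; 4 hops → 0.00224145 ms.
Propagation delays (d/s per hop): 14.1951, 17.2857, 1.42857e-05, 16.0976 ms; sum = 47.5784 ms.
End-to-end = 47.6 ms.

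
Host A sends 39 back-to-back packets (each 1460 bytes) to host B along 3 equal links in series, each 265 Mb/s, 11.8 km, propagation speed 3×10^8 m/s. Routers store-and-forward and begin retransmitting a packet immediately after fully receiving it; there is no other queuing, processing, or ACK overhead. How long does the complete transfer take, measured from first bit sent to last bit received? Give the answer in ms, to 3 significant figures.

Per-hop transmission t_tx = L/R = 11680/265000000 = 0.0440755 ms.
Per-hop propagation t_prop = 11800/300000000 = 0.0393333 ms.
Pipeline fill: first packet needs 3·t_tx to clear all hops; remaining 38 packets each add one t_tx.
Total = (3+39-1)·t_tx + 3·t_prop = 41·0.0440755 + 3·0.0393333 = 1.93 ms.

1.93 ms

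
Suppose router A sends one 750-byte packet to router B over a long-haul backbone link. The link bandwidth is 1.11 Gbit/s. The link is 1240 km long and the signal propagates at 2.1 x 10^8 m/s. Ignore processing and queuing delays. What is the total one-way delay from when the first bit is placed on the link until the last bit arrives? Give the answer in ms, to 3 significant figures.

L = 750 × 8 = 6000 bits.
Transmission delay = L/R = 6000 / 1110000000 = 0.00540541 ms.
Propagation delay = d/s = 1240000 m / 210000000 m/s = 5.90476 ms.
Total = 5.91 ms.

5.91 ms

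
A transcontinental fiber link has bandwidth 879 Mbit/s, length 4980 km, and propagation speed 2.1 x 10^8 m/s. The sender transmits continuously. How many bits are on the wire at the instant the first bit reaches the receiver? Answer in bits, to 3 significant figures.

Propagation delay = 4980000 / 210000000 = 0.0237143 s.
BDP = R × t_prop = 879000000 × 0.0237143 = 20844900 bits.

20800000 bits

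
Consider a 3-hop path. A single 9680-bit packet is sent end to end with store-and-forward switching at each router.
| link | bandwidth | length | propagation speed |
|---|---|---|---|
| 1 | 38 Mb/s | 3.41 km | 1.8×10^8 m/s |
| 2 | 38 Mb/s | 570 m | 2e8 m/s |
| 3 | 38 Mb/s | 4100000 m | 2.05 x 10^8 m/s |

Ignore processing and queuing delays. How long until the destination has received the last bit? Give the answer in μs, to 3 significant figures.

Transmission delay per hop = L/R = 9680/38000000 = 254.737 μs; 3 hops → 764.211 μs.
Propagation delays (d/s per hop): 18.9444, 2.85, 20000 μs; sum = 20021.8 μs.
End-to-end = 20800 μs.

20800 μs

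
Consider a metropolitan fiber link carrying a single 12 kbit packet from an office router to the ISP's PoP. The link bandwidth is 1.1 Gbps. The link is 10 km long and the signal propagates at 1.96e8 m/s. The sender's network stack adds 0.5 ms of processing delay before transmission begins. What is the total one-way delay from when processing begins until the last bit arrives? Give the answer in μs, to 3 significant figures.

562 μs

L = 12000 bits.
Transmission delay = L/R = 12000 / 1100000000 = 10.9091 μs.
Propagation delay = d/s = 10000 m / 196000000 m/s = 51.0204 μs.
Plus processing delay 0.5 ms = 500 μs.
Total = 562 μs.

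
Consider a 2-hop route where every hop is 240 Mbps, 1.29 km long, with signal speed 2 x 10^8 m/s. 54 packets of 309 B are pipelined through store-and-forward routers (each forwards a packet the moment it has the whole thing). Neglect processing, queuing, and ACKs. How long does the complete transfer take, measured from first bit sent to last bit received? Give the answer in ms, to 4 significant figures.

Per-hop transmission t_tx = L/R = 2472/240000000 = 0.0103 ms.
Per-hop propagation t_prop = 1290/200000000 = 0.00645 ms.
Pipeline fill: first packet needs 2·t_tx to clear all hops; remaining 53 packets each add one t_tx.
Total = (2+54-1)·t_tx + 2·t_prop = 55·0.0103 + 2·0.00645 = 0.5794 ms.

0.5794 ms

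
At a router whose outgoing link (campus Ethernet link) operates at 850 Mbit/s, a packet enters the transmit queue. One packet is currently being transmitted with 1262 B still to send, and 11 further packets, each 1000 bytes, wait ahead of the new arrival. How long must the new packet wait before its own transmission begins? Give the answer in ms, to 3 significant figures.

0.115 ms

Each queued packet: L/R = 8000/850000000 = 0.00941176 ms.
11 queued → 0.103529 ms.
Plus remaining 10096 bits of current packet: 0.0118776 ms.
Queuing delay = 0.115 ms.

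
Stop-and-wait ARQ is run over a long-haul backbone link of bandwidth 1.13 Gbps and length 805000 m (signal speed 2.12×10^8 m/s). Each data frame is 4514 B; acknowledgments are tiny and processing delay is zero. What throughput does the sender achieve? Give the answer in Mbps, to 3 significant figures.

t_tx = L/R = 36112/1130000000 = 3.19575e-05 s.
t_prop = 805000/212000000 = 0.00379717 s; RTT = 0.00759434 s.
Cycle = t_tx + RTT = 0.0076263 s.
Throughput = L / cycle = 36112 / 0.0076263 = 4.74 Mbps.

4.74 Mbps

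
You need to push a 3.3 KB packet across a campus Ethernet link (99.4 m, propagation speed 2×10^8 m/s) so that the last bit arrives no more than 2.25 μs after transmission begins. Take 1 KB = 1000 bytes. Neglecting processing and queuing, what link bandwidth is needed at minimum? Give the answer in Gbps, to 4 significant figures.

15.06 Gbps

L = 26400 bits.
Propagation delay = 99.4 / 200000000 = 0.497 μs.
Transmission budget = 2.25 − 0.497 = 1.753 μs.
R ≥ L / t_tx = 26400 bits / 1.753e-06 s = 15.06 Gbps.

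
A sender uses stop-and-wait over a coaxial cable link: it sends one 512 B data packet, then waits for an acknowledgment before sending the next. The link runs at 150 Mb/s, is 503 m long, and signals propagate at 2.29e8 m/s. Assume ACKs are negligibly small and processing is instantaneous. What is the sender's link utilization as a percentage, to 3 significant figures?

86.1 %

t_tx = L/R = 4096/150000000 = 2.73067e-05 s.
t_prop = 503/229000000 = 2.19651e-06 s; RTT = 4.39301e-06 s.
Cycle = t_tx + RTT = 3.16997e-05 s.
Utilization = t_tx / cycle = 2.73067e-05/3.16997e-05 = 86.1 %.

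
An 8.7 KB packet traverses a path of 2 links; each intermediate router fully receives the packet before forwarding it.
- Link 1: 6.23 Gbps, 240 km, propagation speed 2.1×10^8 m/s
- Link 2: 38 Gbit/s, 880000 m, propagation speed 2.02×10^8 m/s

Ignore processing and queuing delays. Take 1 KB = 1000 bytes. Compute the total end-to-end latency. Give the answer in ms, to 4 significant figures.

5.512 ms

L = 69600 bits.
Transmission delays (L/R per hop): 0.0111717, 0.00183158 ms; sum = 0.0130033 ms.
Propagation delays (d/s per hop): 1.14286, 4.35644 ms; sum = 5.49929 ms.
End-to-end = 5.512 ms.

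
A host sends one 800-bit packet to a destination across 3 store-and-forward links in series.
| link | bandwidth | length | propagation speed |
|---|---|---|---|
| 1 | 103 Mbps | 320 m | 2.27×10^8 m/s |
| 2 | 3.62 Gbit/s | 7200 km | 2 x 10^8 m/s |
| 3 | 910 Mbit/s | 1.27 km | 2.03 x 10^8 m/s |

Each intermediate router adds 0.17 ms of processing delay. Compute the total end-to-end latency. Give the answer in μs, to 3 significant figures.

Transmission delays (L/R per hop): 7.76699, 0.220994, 0.879121 μs; sum = 8.86711 μs.
Propagation delays (d/s per hop): 1.40969, 36000, 6.25616 μs; sum = 36007.7 μs.
Processing at 2 router(s): 2 × 0.17 ms = 340 μs.
End-to-end = 36400 μs.

36400 μs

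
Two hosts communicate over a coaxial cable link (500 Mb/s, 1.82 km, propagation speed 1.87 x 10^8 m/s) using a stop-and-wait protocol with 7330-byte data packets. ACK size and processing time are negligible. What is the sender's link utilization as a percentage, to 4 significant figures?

t_tx = L/R = 58640/500000000 = 0.00011728 s.
t_prop = 1820/187000000 = 9.73262e-06 s; RTT = 1.94652e-05 s.
Cycle = t_tx + RTT = 0.000136745 s.
Utilization = t_tx / cycle = 0.00011728/0.000136745 = 85.77 %.

85.77 %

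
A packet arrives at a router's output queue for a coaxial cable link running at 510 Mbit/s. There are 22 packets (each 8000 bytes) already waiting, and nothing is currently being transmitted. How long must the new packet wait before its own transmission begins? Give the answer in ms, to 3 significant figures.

Each queued packet: L/R = 64000/510000000 = 0.12549 ms.
22 queued → 2.76078 ms.
Queuing delay = 2.76 ms.

2.76 ms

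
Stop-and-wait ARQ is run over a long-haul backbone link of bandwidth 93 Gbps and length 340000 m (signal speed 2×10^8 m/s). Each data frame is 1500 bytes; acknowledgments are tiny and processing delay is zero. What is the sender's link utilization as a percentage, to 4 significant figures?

t_tx = L/R = 12000/93000000000 = 1.29032e-07 s.
t_prop = 340000/200000000 = 0.0017 s; RTT = 0.0034 s.
Cycle = t_tx + RTT = 0.00340013 s.
Utilization = t_tx / cycle = 1.29032e-07/0.00340013 = 0.003795 %.

0.003795 %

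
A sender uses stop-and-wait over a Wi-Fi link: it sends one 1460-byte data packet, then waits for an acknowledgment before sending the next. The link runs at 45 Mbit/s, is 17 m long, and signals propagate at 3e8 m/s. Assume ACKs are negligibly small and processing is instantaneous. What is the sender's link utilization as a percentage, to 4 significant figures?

99.96 %

t_tx = L/R = 11680/45000000 = 0.000259556 s.
t_prop = 17/300000000 = 5.66667e-08 s; RTT = 1.13333e-07 s.
Cycle = t_tx + RTT = 0.000259669 s.
Utilization = t_tx / cycle = 0.000259556/0.000259669 = 99.96 %.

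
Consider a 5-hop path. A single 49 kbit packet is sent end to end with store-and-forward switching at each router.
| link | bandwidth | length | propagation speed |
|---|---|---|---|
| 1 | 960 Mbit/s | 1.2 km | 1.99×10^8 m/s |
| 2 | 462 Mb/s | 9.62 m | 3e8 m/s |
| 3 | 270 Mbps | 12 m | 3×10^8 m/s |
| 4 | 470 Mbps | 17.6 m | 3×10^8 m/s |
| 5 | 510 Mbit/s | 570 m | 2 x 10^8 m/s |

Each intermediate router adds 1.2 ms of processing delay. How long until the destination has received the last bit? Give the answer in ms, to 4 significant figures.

L = 49000 bits.
Transmission delays (L/R per hop): 0.0510417, 0.106061, 0.181481, 0.104255, 0.0960784 ms; sum = 0.538918 ms.
Propagation delays (d/s per hop): 0.00603015, 3.20667e-05, 4e-05, 5.86667e-05, 0.00285 ms; sum = 0.00901088 ms.
Processing at 4 router(s): 4 × 1.2 ms = 4.8 ms.
End-to-end = 5.348 ms.

5.348 ms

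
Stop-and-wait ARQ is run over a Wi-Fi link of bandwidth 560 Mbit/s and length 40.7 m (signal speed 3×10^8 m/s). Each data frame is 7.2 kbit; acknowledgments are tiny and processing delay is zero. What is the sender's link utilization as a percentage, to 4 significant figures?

97.93 %

t_tx = L/R = 7200/560000000 = 1.28571e-05 s.
t_prop = 40.7/300000000 = 1.35667e-07 s; RTT = 2.71333e-07 s.
Cycle = t_tx + RTT = 1.31285e-05 s.
Utilization = t_tx / cycle = 1.28571e-05/1.31285e-05 = 97.93 %.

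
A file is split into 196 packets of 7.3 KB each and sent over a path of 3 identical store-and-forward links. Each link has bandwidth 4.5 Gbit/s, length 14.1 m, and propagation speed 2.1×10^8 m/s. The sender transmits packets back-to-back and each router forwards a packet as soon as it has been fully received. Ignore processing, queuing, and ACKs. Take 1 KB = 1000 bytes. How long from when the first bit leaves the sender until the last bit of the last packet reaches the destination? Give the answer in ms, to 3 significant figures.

2.57 ms

Per-hop transmission t_tx = L/R = 58400/4500000000 = 0.0129778 ms.
Per-hop propagation t_prop = 14.1/210000000 = 6.71429e-05 ms.
Pipeline fill: first packet needs 3·t_tx to clear all hops; remaining 195 packets each add one t_tx.
Total = (3+196-1)·t_tx + 3·t_prop = 198·0.0129778 + 3·6.71429e-05 = 2.57 ms.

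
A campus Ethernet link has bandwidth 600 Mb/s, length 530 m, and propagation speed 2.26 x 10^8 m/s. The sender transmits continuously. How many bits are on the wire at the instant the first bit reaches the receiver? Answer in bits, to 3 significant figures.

Propagation delay = 530 / 2.26e+08 = 2.34513e-06 s.
BDP = R × t_prop = 600000000 × 2.34513e-06 = 1407.08 bits.

1410 bits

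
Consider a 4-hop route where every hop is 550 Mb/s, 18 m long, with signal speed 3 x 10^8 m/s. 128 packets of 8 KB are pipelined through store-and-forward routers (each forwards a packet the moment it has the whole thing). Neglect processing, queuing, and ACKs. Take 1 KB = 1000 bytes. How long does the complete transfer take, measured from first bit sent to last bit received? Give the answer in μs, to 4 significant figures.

15240 μs

Per-hop transmission t_tx = L/R = 64000/550000000 = 116.364 μs.
Per-hop propagation t_prop = 18/300000000 = 0.06 μs.
Pipeline fill: first packet needs 4·t_tx to clear all hops; remaining 127 packets each add one t_tx.
Total = (4+128-1)·t_tx + 4·t_prop = 131·116.364 + 4·0.06 = 15240 μs.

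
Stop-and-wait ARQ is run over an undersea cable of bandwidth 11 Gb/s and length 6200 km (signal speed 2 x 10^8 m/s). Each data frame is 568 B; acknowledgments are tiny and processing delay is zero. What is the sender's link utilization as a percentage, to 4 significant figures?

0.0006663 %

t_tx = L/R = 4544/11000000000 = 4.13091e-07 s.
t_prop = 6200000/200000000 = 0.031 s; RTT = 0.062 s.
Cycle = t_tx + RTT = 0.0620004 s.
Utilization = t_tx / cycle = 4.13091e-07/0.0620004 = 0.0006663 %.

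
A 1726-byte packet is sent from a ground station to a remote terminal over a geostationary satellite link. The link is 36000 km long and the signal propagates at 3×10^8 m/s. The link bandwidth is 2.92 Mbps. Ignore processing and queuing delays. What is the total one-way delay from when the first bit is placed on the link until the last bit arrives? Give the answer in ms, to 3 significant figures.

125 ms

L = 1726 × 8 = 13808 bits.
Transmission delay = L/R = 13808 / 2920000 = 4.72877 ms.
Propagation delay = d/s = 36000000 m / 300000000 m/s = 120 ms.
Total = 125 ms.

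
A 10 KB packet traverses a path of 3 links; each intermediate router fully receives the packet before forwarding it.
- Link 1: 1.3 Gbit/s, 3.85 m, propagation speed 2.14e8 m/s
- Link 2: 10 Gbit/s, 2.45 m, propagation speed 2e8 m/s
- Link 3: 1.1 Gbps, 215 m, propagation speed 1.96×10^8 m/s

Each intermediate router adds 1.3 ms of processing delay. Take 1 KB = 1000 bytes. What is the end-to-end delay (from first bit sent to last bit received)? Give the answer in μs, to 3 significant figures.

2740 μs

L = 80000 bits.
Transmission delays (L/R per hop): 61.5385, 8, 72.7273 μs; sum = 142.266 μs.
Propagation delays (d/s per hop): 0.0179907, 0.01225, 1.09694 μs; sum = 1.12718 μs.
Processing at 2 router(s): 2 × 1.3 ms = 2600 μs.
End-to-end = 2740 μs.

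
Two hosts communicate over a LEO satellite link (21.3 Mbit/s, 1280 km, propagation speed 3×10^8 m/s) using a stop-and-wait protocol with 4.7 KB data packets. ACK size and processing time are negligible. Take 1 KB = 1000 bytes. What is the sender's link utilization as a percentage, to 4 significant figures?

t_tx = L/R = 37600/21300000 = 0.00176526 s.
t_prop = 1280000/300000000 = 0.00426667 s; RTT = 0.00853333 s.
Cycle = t_tx + RTT = 0.0102986 s.
Utilization = t_tx / cycle = 0.00176526/0.0102986 = 17.14 %.

17.14 %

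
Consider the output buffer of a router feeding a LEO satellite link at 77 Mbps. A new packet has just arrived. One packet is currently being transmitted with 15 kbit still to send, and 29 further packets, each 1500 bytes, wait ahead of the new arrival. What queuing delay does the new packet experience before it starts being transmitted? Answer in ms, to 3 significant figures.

4.71 ms

Each queued packet: L/R = 12000/77000000 = 0.155844 ms.
29 queued → 4.51948 ms.
Plus remaining 15000 bits of current packet: 0.194805 ms.
Queuing delay = 4.71 ms.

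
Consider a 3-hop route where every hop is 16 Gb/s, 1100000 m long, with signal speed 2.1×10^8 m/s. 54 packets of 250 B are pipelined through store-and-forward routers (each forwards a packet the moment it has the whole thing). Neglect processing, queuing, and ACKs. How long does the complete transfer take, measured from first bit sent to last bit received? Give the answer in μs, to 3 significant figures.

Per-hop transmission t_tx = L/R = 2000/16000000000 = 0.125 μs.
Per-hop propagation t_prop = 1100000/210000000 = 5238.1 μs.
Pipeline fill: first packet needs 3·t_tx to clear all hops; remaining 53 packets each add one t_tx.
Total = (3+54-1)·t_tx + 3·t_prop = 56·0.125 + 3·5238.1 = 15700 μs.

15700 μs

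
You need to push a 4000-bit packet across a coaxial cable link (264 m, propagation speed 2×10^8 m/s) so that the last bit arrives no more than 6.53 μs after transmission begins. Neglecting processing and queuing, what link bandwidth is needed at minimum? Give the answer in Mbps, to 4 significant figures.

Propagation delay = 264 / 200000000 = 1.32 μs.
Transmission budget = 6.53 − 1.32 = 5.21 μs.
R ≥ L / t_tx = 4000 bits / 5.21e-06 s = 767.8 Mbps.

767.8 Mbps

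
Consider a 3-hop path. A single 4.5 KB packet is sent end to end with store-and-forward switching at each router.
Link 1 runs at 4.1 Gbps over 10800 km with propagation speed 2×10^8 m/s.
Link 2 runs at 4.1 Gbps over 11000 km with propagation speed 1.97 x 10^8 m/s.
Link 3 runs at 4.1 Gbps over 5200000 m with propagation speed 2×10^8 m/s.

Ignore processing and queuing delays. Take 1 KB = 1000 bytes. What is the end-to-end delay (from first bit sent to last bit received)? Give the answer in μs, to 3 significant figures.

136000 μs

L = 36000 bits.
Transmission delay per hop = L/R = 36000/4.1e+09 = 8.78049 μs; 3 hops → 26.3415 μs.
Propagation delays (d/s per hop): 54000, 55837.6, 26000 μs; sum = 135838 μs.
End-to-end = 136000 μs.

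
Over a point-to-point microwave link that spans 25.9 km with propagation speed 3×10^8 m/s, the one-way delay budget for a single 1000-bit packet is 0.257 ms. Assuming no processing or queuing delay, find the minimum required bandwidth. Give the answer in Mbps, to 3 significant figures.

Propagation delay = 25900 / 300000000 = 0.0863333 ms.
Transmission budget = 0.257 − 0.0863333 = 0.170667 ms.
R ≥ L / t_tx = 1000 bits / 0.000170667 s = 5.86 Mbps.

5.86 Mbps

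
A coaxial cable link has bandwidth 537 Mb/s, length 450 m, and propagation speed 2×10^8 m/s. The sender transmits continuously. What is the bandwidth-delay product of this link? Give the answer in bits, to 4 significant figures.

Propagation delay = 450 / 200000000 = 2.25e-06 s.
BDP = R × t_prop = 537000000 × 2.25e-06 = 1208.25 bits.

1208 bits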